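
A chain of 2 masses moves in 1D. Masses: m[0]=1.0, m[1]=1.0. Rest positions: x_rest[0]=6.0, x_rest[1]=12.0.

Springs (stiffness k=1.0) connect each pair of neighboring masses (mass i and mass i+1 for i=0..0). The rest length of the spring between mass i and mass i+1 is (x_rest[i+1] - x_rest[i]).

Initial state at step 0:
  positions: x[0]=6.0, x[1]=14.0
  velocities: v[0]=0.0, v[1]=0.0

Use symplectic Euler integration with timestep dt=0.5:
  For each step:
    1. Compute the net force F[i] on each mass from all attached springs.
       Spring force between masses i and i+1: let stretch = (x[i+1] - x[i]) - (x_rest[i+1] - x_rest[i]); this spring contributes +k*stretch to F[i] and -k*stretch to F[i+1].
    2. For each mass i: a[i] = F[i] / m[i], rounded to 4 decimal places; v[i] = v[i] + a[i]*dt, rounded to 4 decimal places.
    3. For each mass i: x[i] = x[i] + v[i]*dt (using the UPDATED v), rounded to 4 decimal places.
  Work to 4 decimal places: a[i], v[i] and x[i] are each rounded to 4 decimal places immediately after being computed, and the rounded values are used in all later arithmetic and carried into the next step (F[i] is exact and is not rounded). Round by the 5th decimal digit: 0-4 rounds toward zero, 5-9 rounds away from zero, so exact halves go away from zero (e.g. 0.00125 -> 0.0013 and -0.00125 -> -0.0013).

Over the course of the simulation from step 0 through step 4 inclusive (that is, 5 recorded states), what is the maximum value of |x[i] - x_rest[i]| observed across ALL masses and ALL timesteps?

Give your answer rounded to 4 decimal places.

Step 0: x=[6.0000 14.0000] v=[0.0000 0.0000]
Step 1: x=[6.5000 13.5000] v=[1.0000 -1.0000]
Step 2: x=[7.2500 12.7500] v=[1.5000 -1.5000]
Step 3: x=[7.8750 12.1250] v=[1.2500 -1.2500]
Step 4: x=[8.0625 11.9375] v=[0.3750 -0.3750]
Max displacement = 2.0625

Answer: 2.0625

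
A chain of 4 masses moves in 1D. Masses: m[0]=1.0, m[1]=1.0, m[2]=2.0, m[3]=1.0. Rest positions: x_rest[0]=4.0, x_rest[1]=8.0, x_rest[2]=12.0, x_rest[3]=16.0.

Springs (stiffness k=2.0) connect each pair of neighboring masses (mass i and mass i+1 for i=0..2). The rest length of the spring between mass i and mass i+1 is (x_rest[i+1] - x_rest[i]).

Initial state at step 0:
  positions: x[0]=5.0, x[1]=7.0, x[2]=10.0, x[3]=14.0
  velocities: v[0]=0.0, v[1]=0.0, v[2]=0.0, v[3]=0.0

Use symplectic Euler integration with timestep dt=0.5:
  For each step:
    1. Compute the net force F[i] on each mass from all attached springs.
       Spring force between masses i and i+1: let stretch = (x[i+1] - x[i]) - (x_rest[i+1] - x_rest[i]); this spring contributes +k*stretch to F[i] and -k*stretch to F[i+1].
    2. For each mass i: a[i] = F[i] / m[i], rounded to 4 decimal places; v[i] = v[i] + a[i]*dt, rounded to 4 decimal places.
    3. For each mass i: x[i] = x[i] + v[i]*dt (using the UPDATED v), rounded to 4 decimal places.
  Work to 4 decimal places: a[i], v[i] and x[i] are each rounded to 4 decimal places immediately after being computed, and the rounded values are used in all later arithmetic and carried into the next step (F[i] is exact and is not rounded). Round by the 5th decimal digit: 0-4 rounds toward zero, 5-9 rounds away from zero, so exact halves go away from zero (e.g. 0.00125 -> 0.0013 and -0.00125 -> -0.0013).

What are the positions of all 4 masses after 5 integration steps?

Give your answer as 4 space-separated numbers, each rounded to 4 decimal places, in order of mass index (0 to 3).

Answer: 1.3907 5.5860 11.3673 16.2891

Derivation:
Step 0: x=[5.0000 7.0000 10.0000 14.0000] v=[0.0000 0.0000 0.0000 0.0000]
Step 1: x=[4.0000 7.5000 10.2500 14.0000] v=[-2.0000 1.0000 0.5000 0.0000]
Step 2: x=[2.7500 7.6250 10.7500 14.1250] v=[-2.5000 0.2500 1.0000 0.2500]
Step 3: x=[1.9375 6.8750 11.3125 14.5625] v=[-1.6250 -1.5000 1.1250 0.8750]
Step 4: x=[1.5938 5.8750 11.5782 15.3750] v=[-0.6875 -2.0000 0.5313 1.6250]
Step 5: x=[1.3907 5.5860 11.3673 16.2891] v=[-0.4063 -0.5780 -0.4219 1.8282]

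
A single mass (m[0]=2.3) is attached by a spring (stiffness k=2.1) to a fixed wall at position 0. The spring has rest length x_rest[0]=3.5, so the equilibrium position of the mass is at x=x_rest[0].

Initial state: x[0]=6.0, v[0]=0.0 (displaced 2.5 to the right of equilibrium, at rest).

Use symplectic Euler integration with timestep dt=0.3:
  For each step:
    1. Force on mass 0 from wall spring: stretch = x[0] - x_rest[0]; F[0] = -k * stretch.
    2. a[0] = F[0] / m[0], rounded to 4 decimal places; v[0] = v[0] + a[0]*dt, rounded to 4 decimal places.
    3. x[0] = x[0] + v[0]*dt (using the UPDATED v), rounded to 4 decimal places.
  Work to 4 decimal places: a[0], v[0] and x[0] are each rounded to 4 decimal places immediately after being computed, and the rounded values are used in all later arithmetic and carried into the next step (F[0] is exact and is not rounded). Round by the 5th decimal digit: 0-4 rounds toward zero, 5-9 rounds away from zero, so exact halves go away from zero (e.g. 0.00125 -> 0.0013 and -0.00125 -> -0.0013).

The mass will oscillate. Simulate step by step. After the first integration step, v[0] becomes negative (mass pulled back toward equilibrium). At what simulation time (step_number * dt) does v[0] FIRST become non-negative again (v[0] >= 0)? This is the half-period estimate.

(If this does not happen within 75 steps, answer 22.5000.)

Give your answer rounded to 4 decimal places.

Step 0: x=[6.0000] v=[0.0000]
Step 1: x=[5.7946] v=[-0.6848]
Step 2: x=[5.4006] v=[-1.3133]
Step 3: x=[4.8504] v=[-1.8339]
Step 4: x=[4.1893] v=[-2.2038]
Step 5: x=[3.4715] v=[-2.3926]
Step 6: x=[2.7561] v=[-2.3848]
Step 7: x=[2.1018] v=[-2.1810]
Step 8: x=[1.5624] v=[-1.7980]
Step 9: x=[1.1822] v=[-1.2673]
Step 10: x=[0.9925] v=[-0.6324]
Step 11: x=[1.0089] v=[0.0545]
First v>=0 after going negative at step 11, time=3.3000

Answer: 3.3000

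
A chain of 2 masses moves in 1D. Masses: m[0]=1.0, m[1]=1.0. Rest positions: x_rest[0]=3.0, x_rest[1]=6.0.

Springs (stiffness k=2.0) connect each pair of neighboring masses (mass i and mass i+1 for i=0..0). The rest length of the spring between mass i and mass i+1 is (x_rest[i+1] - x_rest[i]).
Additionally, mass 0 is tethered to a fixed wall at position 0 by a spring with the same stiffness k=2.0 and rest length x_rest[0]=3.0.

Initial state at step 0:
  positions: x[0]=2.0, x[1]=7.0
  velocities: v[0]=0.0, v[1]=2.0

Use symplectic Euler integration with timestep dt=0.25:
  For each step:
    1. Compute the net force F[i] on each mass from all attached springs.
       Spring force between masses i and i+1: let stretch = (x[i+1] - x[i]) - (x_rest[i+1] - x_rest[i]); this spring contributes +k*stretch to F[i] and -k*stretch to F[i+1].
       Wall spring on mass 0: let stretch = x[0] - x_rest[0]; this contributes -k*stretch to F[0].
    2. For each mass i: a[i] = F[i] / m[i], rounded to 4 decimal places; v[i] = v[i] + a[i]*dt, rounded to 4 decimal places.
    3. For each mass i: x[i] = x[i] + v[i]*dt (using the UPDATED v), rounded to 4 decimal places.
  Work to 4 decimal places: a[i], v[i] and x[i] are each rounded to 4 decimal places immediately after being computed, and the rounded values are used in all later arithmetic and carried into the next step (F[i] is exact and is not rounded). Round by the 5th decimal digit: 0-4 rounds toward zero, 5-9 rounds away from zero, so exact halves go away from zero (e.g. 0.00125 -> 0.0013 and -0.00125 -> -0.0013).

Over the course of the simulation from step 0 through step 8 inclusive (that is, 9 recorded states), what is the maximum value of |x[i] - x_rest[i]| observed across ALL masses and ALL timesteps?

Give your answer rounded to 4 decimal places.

Answer: 2.1445

Derivation:
Step 0: x=[2.0000 7.0000] v=[0.0000 2.0000]
Step 1: x=[2.3750 7.2500] v=[1.5000 1.0000]
Step 2: x=[3.0625 7.2656] v=[2.7500 0.0625]
Step 3: x=[3.8926 7.1308] v=[3.3203 -0.5391]
Step 4: x=[4.6409 6.9663] v=[2.9931 -0.6582]
Step 5: x=[5.0998 6.8861] v=[1.8354 -0.3209]
Step 6: x=[5.1445 6.9576] v=[0.1787 0.2860]
Step 7: x=[4.7728 7.1775] v=[-1.4870 0.8795]
Step 8: x=[4.1050 7.4718] v=[-2.6711 1.1772]
Max displacement = 2.1445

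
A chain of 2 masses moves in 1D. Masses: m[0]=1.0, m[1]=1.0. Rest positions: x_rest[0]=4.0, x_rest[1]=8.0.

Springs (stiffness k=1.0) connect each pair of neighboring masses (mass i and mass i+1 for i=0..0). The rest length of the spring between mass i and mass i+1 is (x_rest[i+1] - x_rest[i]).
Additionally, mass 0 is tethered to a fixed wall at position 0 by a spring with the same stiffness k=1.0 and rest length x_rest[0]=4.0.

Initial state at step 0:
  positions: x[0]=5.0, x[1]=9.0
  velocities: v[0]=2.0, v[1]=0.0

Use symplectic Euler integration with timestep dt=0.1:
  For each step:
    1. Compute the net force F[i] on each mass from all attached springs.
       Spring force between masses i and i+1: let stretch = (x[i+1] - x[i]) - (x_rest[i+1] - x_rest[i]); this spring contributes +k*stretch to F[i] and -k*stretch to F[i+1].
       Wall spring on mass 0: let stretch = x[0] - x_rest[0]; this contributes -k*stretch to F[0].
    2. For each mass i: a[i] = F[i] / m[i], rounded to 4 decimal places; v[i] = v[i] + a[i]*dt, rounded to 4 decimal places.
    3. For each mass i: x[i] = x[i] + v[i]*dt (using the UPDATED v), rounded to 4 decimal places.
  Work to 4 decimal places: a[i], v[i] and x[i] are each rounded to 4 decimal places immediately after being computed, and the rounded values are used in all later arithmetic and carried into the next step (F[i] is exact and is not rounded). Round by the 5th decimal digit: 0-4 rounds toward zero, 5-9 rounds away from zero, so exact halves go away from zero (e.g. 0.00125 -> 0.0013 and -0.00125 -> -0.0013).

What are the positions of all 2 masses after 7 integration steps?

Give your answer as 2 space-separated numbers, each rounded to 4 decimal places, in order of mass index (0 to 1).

Step 0: x=[5.0000 9.0000] v=[2.0000 0.0000]
Step 1: x=[5.1900 9.0000] v=[1.9000 0.0000]
Step 2: x=[5.3662 9.0019] v=[1.7620 0.0190]
Step 3: x=[5.5251 9.0074] v=[1.5890 0.0554]
Step 4: x=[5.6636 9.0181] v=[1.3847 0.1072]
Step 5: x=[5.7790 9.0353] v=[1.1538 0.1718]
Step 6: x=[5.8692 9.0599] v=[0.9015 0.2462]
Step 7: x=[5.9326 9.0926] v=[0.6337 0.3271]

Answer: 5.9326 9.0926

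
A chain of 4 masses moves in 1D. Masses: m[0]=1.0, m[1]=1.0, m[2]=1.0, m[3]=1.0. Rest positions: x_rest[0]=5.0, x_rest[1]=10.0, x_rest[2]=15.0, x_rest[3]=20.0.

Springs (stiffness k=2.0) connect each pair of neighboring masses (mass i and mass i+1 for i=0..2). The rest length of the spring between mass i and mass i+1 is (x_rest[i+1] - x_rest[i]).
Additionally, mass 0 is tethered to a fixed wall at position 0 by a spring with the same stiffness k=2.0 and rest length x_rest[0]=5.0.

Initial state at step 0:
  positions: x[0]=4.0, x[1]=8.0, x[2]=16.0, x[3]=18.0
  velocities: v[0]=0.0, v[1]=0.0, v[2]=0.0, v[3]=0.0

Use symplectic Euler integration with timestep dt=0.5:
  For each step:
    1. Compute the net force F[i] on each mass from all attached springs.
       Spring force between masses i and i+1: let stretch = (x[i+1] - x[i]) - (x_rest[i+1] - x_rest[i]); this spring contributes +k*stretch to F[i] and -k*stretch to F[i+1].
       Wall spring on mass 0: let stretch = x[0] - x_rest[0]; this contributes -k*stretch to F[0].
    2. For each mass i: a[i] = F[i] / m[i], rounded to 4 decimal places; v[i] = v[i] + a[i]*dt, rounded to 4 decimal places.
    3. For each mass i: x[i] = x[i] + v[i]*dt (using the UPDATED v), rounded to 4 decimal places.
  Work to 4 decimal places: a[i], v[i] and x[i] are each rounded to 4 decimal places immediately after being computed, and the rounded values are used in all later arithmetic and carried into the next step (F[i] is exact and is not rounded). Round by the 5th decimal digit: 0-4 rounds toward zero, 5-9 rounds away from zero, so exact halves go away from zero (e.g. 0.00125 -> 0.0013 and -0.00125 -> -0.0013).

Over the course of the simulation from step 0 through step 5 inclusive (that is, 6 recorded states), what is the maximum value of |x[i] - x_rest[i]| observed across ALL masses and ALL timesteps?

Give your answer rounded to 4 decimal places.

Answer: 3.2500

Derivation:
Step 0: x=[4.0000 8.0000 16.0000 18.0000] v=[0.0000 0.0000 0.0000 0.0000]
Step 1: x=[4.0000 10.0000 13.0000 19.5000] v=[0.0000 4.0000 -6.0000 3.0000]
Step 2: x=[5.0000 10.5000 11.7500 20.2500] v=[2.0000 1.0000 -2.5000 1.5000]
Step 3: x=[6.2500 8.8750 14.1250 19.2500] v=[2.5000 -3.2500 4.7500 -2.0000]
Step 4: x=[5.6875 8.5625 16.4375 18.1875] v=[-1.1250 -0.6250 4.6250 -2.1250]
Step 5: x=[3.7188 10.7500 15.6875 18.7500] v=[-3.9375 4.3750 -1.5000 1.1250]
Max displacement = 3.2500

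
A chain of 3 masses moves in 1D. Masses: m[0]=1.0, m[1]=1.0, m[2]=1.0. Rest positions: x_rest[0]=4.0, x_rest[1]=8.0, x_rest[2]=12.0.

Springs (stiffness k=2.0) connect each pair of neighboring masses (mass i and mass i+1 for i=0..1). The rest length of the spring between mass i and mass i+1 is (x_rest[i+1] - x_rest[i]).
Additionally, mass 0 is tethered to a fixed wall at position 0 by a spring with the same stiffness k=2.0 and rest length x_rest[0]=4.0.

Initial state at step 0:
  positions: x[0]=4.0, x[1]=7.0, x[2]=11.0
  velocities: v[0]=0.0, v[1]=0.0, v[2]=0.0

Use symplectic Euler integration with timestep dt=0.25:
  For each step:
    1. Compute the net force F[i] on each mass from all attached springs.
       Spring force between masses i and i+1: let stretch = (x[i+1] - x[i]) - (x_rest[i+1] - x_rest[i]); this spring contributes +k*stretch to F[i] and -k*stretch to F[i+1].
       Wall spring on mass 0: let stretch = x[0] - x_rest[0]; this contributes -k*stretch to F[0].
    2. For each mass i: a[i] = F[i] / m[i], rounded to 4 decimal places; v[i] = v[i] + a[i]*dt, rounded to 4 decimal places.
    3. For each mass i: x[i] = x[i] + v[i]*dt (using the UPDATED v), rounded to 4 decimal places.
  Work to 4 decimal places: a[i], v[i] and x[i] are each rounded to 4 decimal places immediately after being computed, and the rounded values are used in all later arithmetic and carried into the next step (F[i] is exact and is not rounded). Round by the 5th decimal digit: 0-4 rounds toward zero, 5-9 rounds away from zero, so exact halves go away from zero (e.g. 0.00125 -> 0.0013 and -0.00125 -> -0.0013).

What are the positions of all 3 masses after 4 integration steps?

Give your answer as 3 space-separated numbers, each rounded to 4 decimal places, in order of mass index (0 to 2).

Answer: 3.3369 7.6756 11.1831

Derivation:
Step 0: x=[4.0000 7.0000 11.0000] v=[0.0000 0.0000 0.0000]
Step 1: x=[3.8750 7.1250 11.0000] v=[-0.5000 0.5000 0.0000]
Step 2: x=[3.6719 7.3281 11.0156] v=[-0.8125 0.8125 0.0625]
Step 3: x=[3.4668 7.5352 11.0703] v=[-0.8204 0.8282 0.2188]
Step 4: x=[3.3369 7.6756 11.1831] v=[-0.5196 0.5616 0.4513]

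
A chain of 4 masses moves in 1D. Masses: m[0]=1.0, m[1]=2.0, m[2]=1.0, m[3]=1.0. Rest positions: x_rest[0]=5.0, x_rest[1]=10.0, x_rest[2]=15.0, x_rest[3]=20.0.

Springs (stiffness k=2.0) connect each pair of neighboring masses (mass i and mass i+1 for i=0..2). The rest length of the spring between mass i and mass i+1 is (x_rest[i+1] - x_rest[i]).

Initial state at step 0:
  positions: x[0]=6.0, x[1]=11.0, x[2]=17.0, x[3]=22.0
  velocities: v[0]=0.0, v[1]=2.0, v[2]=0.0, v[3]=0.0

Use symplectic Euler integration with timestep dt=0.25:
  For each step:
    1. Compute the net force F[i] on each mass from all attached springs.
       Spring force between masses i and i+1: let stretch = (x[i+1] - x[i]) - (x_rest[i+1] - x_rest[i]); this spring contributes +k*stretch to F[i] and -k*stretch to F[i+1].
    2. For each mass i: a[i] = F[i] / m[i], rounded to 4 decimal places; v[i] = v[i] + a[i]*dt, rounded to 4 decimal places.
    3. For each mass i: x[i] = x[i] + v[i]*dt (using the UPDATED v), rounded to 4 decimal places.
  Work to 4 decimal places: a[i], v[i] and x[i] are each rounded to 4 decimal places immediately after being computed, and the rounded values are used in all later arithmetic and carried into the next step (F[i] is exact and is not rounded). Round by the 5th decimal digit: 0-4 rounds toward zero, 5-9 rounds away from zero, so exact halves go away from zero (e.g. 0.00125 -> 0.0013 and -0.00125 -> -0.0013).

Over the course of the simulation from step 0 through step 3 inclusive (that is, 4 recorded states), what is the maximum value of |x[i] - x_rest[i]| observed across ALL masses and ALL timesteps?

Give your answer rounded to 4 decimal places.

Answer: 2.5674

Derivation:
Step 0: x=[6.0000 11.0000 17.0000 22.0000] v=[0.0000 2.0000 0.0000 0.0000]
Step 1: x=[6.0000 11.5625 16.8750 22.0000] v=[0.0000 2.2500 -0.5000 0.0000]
Step 2: x=[6.0703 12.1094 16.7266 21.9844] v=[0.2813 2.1875 -0.5938 -0.0625]
Step 3: x=[6.2705 12.5674 16.6582 21.9366] v=[0.8009 1.8320 -0.2735 -0.1914]
Max displacement = 2.5674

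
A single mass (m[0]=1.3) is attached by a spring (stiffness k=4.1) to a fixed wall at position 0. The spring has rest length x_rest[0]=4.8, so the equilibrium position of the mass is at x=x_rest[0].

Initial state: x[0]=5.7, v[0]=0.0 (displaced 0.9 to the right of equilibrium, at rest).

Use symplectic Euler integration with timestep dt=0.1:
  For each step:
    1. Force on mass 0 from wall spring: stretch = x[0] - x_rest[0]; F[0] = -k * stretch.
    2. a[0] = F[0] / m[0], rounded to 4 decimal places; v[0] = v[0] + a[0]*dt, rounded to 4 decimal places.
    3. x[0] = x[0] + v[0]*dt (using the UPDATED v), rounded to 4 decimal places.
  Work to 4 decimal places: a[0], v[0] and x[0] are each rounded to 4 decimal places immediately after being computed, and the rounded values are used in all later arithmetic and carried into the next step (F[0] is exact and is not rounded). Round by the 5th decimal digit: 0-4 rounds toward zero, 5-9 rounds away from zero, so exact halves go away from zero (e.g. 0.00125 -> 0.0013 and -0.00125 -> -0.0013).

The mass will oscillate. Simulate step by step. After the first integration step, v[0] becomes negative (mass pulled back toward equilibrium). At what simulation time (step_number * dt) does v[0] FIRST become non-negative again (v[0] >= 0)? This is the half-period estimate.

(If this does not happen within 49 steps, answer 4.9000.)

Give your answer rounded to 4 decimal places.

Step 0: x=[5.7000] v=[0.0000]
Step 1: x=[5.6716] v=[-0.2839]
Step 2: x=[5.6157] v=[-0.5588]
Step 3: x=[5.5341] v=[-0.8161]
Step 4: x=[5.4293] v=[-1.0476]
Step 5: x=[5.3047] v=[-1.2461]
Step 6: x=[5.1642] v=[-1.4053]
Step 7: x=[5.0122] v=[-1.5202]
Step 8: x=[4.8535] v=[-1.5871]
Step 9: x=[4.6931] v=[-1.6040]
Step 10: x=[4.5361] v=[-1.5703]
Step 11: x=[4.3874] v=[-1.4871]
Step 12: x=[4.2517] v=[-1.3570]
Step 13: x=[4.1333] v=[-1.1841]
Step 14: x=[4.0359] v=[-0.9738]
Step 15: x=[3.9626] v=[-0.7328]
Step 16: x=[3.9157] v=[-0.4687]
Step 17: x=[3.8967] v=[-0.1898]
Step 18: x=[3.9062] v=[0.0951]
First v>=0 after going negative at step 18, time=1.8000

Answer: 1.8000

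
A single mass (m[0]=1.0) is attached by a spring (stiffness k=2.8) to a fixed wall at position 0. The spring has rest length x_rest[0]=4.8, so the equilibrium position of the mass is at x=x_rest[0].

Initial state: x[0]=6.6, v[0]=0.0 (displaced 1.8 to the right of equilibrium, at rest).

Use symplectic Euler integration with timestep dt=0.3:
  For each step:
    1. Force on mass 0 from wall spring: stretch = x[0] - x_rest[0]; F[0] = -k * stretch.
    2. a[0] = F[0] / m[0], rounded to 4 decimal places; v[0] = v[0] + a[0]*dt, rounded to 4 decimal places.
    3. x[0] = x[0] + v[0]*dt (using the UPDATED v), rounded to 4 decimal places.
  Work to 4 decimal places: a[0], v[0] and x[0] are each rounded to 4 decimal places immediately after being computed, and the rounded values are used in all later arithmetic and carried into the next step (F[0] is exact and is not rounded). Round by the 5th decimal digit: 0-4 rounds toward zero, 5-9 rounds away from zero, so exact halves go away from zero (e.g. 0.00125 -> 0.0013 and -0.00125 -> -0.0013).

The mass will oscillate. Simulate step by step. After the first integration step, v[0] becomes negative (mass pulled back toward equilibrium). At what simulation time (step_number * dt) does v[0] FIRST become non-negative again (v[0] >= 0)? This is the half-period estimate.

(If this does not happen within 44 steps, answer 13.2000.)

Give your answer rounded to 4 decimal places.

Answer: 2.1000

Derivation:
Step 0: x=[6.6000] v=[0.0000]
Step 1: x=[6.1464] v=[-1.5120]
Step 2: x=[5.3535] v=[-2.6430]
Step 3: x=[4.4211] v=[-3.1079]
Step 4: x=[3.5842] v=[-2.7896]
Step 5: x=[3.0537] v=[-1.7683]
Step 6: x=[2.9633] v=[-0.3014]
Step 7: x=[3.3357] v=[1.2414]
First v>=0 after going negative at step 7, time=2.1000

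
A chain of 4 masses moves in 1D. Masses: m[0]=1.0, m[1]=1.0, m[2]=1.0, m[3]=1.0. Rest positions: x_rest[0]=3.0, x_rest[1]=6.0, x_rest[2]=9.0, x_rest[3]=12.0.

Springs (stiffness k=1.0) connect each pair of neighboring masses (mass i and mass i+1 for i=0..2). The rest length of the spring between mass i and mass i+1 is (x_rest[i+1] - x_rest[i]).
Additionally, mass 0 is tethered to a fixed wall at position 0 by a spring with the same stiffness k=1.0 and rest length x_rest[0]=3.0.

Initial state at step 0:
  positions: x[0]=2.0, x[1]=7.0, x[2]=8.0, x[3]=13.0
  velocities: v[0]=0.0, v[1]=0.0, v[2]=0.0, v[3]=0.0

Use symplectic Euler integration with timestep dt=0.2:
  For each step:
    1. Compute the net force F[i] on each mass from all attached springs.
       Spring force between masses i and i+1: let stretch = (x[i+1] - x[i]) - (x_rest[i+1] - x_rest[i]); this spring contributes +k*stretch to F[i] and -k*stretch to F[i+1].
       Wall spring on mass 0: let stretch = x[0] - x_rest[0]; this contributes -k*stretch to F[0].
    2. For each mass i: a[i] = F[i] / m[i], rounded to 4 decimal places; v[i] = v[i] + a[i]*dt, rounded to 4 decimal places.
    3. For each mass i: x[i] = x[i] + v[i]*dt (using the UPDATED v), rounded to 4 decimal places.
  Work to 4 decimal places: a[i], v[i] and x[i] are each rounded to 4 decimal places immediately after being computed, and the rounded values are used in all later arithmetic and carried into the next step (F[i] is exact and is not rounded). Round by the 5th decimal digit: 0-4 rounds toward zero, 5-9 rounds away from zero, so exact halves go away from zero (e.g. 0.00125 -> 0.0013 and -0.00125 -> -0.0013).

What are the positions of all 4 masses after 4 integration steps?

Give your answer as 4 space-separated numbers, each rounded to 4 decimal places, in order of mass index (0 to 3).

Step 0: x=[2.0000 7.0000 8.0000 13.0000] v=[0.0000 0.0000 0.0000 0.0000]
Step 1: x=[2.1200 6.8400 8.1600 12.9200] v=[0.6000 -0.8000 0.8000 -0.4000]
Step 2: x=[2.3440 6.5440 8.4576 12.7696] v=[1.1200 -1.4800 1.4880 -0.7520]
Step 3: x=[2.6422 6.1565 8.8511 12.5667] v=[1.4912 -1.9373 1.9677 -1.0144]
Step 4: x=[2.9753 5.7363 9.2855 12.3352] v=[1.6656 -2.1012 2.1719 -1.1575]

Answer: 2.9753 5.7363 9.2855 12.3352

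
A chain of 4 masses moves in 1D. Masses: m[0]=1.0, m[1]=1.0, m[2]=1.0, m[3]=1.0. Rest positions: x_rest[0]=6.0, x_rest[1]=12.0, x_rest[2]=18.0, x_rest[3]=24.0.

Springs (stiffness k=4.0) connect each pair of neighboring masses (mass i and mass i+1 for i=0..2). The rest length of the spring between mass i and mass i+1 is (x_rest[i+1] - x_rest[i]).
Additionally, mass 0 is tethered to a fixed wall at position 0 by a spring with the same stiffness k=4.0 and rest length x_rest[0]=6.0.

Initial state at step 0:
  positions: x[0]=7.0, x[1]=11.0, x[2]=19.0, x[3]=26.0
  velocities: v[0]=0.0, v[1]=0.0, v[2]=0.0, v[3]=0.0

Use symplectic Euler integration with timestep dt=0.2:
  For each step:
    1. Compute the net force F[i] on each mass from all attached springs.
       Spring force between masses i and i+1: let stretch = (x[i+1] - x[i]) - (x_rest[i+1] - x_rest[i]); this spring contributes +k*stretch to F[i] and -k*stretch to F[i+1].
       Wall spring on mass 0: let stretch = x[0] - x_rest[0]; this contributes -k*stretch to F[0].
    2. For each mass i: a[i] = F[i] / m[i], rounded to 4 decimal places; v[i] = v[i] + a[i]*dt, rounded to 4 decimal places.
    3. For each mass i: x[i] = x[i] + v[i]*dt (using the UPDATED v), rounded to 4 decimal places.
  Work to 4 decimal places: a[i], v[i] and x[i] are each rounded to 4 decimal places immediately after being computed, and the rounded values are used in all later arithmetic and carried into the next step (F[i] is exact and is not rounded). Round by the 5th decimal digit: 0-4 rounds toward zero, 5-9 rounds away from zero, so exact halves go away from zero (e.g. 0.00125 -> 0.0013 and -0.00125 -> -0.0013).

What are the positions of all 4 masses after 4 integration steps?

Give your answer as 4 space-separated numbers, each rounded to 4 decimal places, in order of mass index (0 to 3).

Answer: 5.1900 13.8237 18.7469 24.5257

Derivation:
Step 0: x=[7.0000 11.0000 19.0000 26.0000] v=[0.0000 0.0000 0.0000 0.0000]
Step 1: x=[6.5200 11.6400 18.8400 25.8400] v=[-2.4000 3.2000 -0.8000 -0.8000]
Step 2: x=[5.8160 12.6128 18.6480 25.5200] v=[-3.5200 4.8640 -0.9600 -1.6000]
Step 3: x=[5.2689 13.4637 18.5899 25.0605] v=[-2.7354 4.2547 -0.2906 -2.2976]
Step 4: x=[5.1900 13.8237 18.7469 24.5257] v=[-0.3947 1.7998 0.7849 -2.6741]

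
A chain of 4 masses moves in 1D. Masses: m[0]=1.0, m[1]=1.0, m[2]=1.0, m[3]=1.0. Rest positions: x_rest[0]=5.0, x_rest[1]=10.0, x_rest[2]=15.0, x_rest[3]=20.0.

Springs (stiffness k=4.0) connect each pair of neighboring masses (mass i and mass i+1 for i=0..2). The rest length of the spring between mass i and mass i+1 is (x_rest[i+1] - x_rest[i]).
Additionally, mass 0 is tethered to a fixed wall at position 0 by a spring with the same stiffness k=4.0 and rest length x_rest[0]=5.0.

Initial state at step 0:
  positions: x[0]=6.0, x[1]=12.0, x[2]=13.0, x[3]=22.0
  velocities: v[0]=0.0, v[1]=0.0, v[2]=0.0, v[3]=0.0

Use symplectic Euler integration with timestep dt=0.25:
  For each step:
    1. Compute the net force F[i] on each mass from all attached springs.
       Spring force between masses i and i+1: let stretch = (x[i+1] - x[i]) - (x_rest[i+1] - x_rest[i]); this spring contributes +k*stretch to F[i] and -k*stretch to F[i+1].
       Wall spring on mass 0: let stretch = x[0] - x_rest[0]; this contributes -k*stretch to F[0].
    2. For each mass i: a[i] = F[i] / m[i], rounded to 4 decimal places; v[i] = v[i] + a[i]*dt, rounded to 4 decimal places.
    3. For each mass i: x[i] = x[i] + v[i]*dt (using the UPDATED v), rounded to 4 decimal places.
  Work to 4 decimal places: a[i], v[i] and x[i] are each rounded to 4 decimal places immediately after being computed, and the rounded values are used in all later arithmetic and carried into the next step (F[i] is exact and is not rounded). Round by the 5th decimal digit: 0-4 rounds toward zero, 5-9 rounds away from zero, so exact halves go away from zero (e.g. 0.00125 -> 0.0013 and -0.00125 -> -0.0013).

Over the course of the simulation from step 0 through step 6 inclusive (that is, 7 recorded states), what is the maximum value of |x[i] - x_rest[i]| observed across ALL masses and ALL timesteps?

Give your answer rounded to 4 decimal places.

Step 0: x=[6.0000 12.0000 13.0000 22.0000] v=[0.0000 0.0000 0.0000 0.0000]
Step 1: x=[6.0000 10.7500 15.0000 21.0000] v=[0.0000 -5.0000 8.0000 -4.0000]
Step 2: x=[5.6875 9.3750 17.4375 19.7500] v=[-1.2500 -5.5000 9.7500 -5.0000]
Step 3: x=[4.8750 9.0938 18.4375 19.1719] v=[-3.2500 -1.1250 4.0000 -2.3125]
Step 4: x=[3.8985 10.0938 17.2852 19.6602] v=[-3.9062 3.9999 -4.6093 1.9531]
Step 5: x=[3.4962 11.3428 14.9288 20.8047] v=[-1.6094 4.9960 -9.4257 4.5781]
Step 6: x=[4.1815 11.5267 13.1449 21.7303] v=[2.7410 0.7354 -7.1358 3.7022]
Max displacement = 3.4375

Answer: 3.4375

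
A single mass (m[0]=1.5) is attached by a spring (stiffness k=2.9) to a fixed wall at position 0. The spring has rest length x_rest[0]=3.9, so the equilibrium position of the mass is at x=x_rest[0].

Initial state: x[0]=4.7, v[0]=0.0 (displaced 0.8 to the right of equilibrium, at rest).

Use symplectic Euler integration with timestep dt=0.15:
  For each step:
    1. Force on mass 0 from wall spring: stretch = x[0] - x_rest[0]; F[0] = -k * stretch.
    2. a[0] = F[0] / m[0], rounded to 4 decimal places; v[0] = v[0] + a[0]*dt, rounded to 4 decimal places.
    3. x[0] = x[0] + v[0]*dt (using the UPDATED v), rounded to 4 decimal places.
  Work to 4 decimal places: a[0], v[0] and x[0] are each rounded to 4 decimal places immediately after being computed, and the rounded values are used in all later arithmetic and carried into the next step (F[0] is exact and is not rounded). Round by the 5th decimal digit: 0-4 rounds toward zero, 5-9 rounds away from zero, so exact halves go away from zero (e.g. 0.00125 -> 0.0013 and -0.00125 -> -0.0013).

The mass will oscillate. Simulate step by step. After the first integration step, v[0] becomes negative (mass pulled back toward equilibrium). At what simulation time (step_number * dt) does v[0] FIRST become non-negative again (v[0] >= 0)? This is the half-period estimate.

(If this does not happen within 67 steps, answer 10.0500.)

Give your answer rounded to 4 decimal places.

Step 0: x=[4.7000] v=[0.0000]
Step 1: x=[4.6652] v=[-0.2320]
Step 2: x=[4.5971] v=[-0.4539]
Step 3: x=[4.4987] v=[-0.6561]
Step 4: x=[4.3742] v=[-0.8297]
Step 5: x=[4.2291] v=[-0.9672]
Step 6: x=[4.0697] v=[-1.0626]
Step 7: x=[3.9029] v=[-1.1118]
Step 8: x=[3.7360] v=[-1.1126]
Step 9: x=[3.5763] v=[-1.0650]
Step 10: x=[3.4306] v=[-0.9711]
Step 11: x=[3.3054] v=[-0.8350]
Step 12: x=[3.2060] v=[-0.6626]
Step 13: x=[3.1368] v=[-0.4613]
Step 14: x=[3.1008] v=[-0.2400]
Step 15: x=[3.0996] v=[-0.0082]
Step 16: x=[3.1332] v=[0.2239]
First v>=0 after going negative at step 16, time=2.4000

Answer: 2.4000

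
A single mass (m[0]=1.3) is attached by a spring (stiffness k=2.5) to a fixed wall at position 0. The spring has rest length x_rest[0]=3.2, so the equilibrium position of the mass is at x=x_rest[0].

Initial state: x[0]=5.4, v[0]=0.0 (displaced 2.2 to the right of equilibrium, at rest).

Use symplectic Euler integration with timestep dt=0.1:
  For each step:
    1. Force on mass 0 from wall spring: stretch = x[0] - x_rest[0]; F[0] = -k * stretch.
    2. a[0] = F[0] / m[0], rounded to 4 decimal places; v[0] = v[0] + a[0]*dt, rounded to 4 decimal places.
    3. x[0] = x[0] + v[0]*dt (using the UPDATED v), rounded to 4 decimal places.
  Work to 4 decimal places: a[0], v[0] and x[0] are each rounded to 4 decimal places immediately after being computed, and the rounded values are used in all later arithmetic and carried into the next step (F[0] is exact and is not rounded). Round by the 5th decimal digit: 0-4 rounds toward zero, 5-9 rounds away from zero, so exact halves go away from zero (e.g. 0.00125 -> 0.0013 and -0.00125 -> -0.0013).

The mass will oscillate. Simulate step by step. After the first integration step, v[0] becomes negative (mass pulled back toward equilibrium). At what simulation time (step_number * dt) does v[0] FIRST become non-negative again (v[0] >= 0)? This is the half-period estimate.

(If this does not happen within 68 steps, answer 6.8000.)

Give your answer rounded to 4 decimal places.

Step 0: x=[5.4000] v=[0.0000]
Step 1: x=[5.3577] v=[-0.4231]
Step 2: x=[5.2739] v=[-0.8380]
Step 3: x=[5.1502] v=[-1.2368]
Step 4: x=[4.9890] v=[-1.6118]
Step 5: x=[4.7934] v=[-1.9558]
Step 6: x=[4.5672] v=[-2.2622]
Step 7: x=[4.3147] v=[-2.5251]
Step 8: x=[4.0408] v=[-2.7395]
Step 9: x=[3.7507] v=[-2.9012]
Step 10: x=[3.4500] v=[-3.0071]
Step 11: x=[3.1445] v=[-3.0552]
Step 12: x=[2.8401] v=[-3.0445]
Step 13: x=[2.5426] v=[-2.9753]
Step 14: x=[2.2577] v=[-2.8489]
Step 15: x=[1.9909] v=[-2.6677]
Step 16: x=[1.7474] v=[-2.4352]
Step 17: x=[1.5318] v=[-2.1559]
Step 18: x=[1.3483] v=[-1.8351]
Step 19: x=[1.2004] v=[-1.4790]
Step 20: x=[1.0910] v=[-1.0945]
Step 21: x=[1.0221] v=[-0.6889]
Step 22: x=[0.9951] v=[-0.2701]
Step 23: x=[1.0105] v=[0.1539]
First v>=0 after going negative at step 23, time=2.3000

Answer: 2.3000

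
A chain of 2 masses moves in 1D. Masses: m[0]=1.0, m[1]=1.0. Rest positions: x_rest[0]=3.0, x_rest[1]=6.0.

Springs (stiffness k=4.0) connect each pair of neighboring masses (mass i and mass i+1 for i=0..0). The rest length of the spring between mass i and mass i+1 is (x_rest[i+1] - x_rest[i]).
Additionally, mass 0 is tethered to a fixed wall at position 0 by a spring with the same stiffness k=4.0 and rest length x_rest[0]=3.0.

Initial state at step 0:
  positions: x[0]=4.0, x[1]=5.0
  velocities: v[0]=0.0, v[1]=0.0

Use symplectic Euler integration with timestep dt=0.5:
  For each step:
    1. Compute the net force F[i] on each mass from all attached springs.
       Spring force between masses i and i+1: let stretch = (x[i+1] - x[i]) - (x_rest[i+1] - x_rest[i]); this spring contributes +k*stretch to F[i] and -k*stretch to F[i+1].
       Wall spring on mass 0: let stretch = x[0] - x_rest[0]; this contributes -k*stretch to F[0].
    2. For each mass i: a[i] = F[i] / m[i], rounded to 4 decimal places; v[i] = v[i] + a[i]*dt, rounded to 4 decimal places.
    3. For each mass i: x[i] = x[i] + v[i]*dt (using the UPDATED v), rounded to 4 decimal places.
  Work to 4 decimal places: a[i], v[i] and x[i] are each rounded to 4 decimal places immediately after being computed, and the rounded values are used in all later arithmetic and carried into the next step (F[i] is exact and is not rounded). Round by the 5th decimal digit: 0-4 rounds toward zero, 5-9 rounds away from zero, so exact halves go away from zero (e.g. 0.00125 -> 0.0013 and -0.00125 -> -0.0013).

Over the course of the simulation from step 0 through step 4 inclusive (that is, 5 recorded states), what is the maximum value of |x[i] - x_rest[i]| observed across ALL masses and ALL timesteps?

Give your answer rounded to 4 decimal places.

Step 0: x=[4.0000 5.0000] v=[0.0000 0.0000]
Step 1: x=[1.0000 7.0000] v=[-6.0000 4.0000]
Step 2: x=[3.0000 6.0000] v=[4.0000 -2.0000]
Step 3: x=[5.0000 5.0000] v=[4.0000 -2.0000]
Step 4: x=[2.0000 7.0000] v=[-6.0000 4.0000]
Max displacement = 2.0000

Answer: 2.0000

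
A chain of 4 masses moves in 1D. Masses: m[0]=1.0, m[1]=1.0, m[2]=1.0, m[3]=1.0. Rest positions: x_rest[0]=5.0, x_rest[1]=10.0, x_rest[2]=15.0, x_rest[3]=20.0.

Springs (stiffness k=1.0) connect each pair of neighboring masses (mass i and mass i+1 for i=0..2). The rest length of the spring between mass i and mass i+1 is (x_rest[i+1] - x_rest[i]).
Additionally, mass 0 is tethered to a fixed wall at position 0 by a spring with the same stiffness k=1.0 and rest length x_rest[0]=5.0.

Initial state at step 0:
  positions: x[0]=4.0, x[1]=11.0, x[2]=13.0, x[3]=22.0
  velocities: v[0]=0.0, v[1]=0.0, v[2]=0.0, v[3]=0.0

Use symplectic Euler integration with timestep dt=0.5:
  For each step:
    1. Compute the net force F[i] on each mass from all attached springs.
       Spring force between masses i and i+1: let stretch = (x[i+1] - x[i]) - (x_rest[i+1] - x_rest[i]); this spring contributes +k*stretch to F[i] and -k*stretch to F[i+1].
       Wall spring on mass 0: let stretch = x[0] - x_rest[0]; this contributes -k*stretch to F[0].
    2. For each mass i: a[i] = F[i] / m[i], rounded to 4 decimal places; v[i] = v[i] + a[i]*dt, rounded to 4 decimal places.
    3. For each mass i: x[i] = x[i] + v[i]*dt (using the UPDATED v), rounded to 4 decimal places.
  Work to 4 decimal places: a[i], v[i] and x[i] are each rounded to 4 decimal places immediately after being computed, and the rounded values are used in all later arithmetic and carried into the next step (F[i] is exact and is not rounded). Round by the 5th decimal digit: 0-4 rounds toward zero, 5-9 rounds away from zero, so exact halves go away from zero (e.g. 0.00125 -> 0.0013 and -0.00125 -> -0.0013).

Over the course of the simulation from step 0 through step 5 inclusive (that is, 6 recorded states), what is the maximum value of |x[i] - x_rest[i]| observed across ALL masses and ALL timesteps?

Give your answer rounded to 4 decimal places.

Answer: 2.5157

Derivation:
Step 0: x=[4.0000 11.0000 13.0000 22.0000] v=[0.0000 0.0000 0.0000 0.0000]
Step 1: x=[4.7500 9.7500 14.7500 21.0000] v=[1.5000 -2.5000 3.5000 -2.0000]
Step 2: x=[5.5625 8.5000 16.8125 19.6875] v=[1.6250 -2.5000 4.1250 -2.6250]
Step 3: x=[5.7188 8.5938 17.5157 18.9063] v=[0.3125 0.1875 1.4063 -1.5625]
Step 4: x=[5.1641 10.1993 16.3360 19.0274] v=[-1.1094 3.2110 -2.3594 0.2422]
Step 5: x=[4.5772 12.0802 14.2950 19.7257] v=[-1.1739 3.7618 -4.0821 1.3965]
Max displacement = 2.5157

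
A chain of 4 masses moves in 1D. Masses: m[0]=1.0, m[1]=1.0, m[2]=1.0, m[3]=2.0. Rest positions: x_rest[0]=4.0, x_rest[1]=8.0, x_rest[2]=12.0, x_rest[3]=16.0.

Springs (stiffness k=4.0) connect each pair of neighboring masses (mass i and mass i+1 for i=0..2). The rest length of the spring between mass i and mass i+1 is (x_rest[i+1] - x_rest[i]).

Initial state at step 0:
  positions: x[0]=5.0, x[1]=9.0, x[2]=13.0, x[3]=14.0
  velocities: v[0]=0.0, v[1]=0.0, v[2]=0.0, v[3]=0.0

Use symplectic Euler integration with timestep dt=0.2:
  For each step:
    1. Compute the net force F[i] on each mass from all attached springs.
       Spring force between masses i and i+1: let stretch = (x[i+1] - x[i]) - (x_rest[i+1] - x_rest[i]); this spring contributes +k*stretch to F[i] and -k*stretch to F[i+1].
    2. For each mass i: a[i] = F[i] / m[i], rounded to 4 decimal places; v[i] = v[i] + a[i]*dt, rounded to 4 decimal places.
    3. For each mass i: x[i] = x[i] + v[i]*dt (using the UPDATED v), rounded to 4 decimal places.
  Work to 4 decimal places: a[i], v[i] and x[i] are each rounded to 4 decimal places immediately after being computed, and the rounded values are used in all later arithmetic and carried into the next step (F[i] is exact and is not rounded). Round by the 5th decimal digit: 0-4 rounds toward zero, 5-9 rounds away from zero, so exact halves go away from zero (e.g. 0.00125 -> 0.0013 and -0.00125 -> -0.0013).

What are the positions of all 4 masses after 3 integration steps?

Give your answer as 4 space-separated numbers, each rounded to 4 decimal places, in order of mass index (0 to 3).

Answer: 4.9877 8.6713 10.9971 15.1720

Derivation:
Step 0: x=[5.0000 9.0000 13.0000 14.0000] v=[0.0000 0.0000 0.0000 0.0000]
Step 1: x=[5.0000 9.0000 12.5200 14.2400] v=[0.0000 0.0000 -2.4000 1.2000]
Step 2: x=[5.0000 8.9232 11.7520 14.6624] v=[0.0000 -0.3840 -3.8400 2.1120]
Step 3: x=[4.9877 8.6713 10.9971 15.1720] v=[-0.0614 -1.2595 -3.7747 2.5478]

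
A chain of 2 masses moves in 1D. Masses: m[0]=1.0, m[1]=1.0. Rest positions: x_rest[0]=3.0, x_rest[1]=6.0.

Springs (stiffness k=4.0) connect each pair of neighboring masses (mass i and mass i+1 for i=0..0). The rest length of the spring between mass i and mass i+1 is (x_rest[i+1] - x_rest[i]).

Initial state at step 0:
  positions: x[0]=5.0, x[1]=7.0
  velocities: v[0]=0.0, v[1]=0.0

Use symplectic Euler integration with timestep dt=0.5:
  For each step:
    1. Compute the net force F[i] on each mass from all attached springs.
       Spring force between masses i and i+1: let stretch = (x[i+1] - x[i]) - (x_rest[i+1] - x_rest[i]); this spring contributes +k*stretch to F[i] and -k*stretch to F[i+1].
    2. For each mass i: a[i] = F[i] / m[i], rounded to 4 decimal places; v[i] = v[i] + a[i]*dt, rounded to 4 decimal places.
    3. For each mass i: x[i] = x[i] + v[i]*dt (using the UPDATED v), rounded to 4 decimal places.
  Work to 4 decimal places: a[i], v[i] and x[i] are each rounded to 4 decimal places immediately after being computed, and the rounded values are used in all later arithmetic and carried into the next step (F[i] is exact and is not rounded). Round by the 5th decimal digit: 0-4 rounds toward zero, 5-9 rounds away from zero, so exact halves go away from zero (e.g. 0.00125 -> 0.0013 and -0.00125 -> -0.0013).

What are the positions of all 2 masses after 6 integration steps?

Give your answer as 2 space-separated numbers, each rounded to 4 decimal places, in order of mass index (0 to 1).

Step 0: x=[5.0000 7.0000] v=[0.0000 0.0000]
Step 1: x=[4.0000 8.0000] v=[-2.0000 2.0000]
Step 2: x=[4.0000 8.0000] v=[0.0000 0.0000]
Step 3: x=[5.0000 7.0000] v=[2.0000 -2.0000]
Step 4: x=[5.0000 7.0000] v=[0.0000 0.0000]
Step 5: x=[4.0000 8.0000] v=[-2.0000 2.0000]
Step 6: x=[4.0000 8.0000] v=[0.0000 0.0000]

Answer: 4.0000 8.0000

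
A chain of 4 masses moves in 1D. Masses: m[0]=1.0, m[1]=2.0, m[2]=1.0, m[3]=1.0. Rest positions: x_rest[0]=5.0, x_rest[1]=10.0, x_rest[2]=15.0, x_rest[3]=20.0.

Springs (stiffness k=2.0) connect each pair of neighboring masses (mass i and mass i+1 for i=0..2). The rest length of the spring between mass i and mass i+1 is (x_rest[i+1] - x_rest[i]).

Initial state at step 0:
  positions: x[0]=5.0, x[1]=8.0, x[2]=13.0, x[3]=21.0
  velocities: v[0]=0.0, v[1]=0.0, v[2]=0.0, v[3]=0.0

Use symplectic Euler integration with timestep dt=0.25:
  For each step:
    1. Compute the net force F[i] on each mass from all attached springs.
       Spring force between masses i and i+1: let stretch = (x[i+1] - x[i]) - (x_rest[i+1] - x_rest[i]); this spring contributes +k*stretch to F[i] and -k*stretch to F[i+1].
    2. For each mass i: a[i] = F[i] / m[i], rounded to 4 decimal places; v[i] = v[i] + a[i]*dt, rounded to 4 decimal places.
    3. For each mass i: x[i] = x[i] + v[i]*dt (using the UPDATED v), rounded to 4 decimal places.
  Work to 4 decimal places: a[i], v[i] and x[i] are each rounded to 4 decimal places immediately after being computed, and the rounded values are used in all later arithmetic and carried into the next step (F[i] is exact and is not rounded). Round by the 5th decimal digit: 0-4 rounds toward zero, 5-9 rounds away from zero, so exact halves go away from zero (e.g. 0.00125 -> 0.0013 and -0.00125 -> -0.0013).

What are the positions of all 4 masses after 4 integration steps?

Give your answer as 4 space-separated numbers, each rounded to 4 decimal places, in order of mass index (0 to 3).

Answer: 3.1557 9.1082 15.1546 18.4736

Derivation:
Step 0: x=[5.0000 8.0000 13.0000 21.0000] v=[0.0000 0.0000 0.0000 0.0000]
Step 1: x=[4.7500 8.1250 13.3750 20.6250] v=[-1.0000 0.5000 1.5000 -1.5000]
Step 2: x=[4.2969 8.3672 14.0000 19.9688] v=[-1.8125 0.9688 2.5000 -2.6250]
Step 3: x=[3.7276 8.7071 14.6670 19.1915] v=[-2.2774 1.3594 2.6680 -3.1094]
Step 4: x=[3.1557 9.1082 15.1546 18.4736] v=[-2.2877 1.6045 1.9503 -2.8717]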